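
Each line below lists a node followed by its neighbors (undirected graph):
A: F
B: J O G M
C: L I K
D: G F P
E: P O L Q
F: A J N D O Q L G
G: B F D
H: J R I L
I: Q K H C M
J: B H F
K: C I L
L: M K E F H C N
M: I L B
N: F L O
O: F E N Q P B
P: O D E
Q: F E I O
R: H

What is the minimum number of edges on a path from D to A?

2

Level 0: D
Level 1: F, G, P
Level 2: A, B, E, J, L, N, O, Q
Level 3: C, H, I, K, M
Level 4: R
A first appears at level 2.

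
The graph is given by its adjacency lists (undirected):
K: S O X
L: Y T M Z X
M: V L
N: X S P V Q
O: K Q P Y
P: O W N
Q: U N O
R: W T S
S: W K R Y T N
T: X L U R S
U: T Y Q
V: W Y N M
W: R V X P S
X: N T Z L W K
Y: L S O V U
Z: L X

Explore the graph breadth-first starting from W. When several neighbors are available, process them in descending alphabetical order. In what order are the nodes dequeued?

W, X, V, S, R, P, Z, T, N, L, K, Y, M, O, U, Q

Visit W; enqueue X, V, S, R, P → queue [X, V, S, R, P]
Visit X; enqueue Z, T, N, L, K → queue [V, S, R, P, Z, T, N, L, K]
Visit V; enqueue Y, M → queue [S, R, P, Z, T, N, L, K, Y, M]
Visit S → queue [R, P, Z, T, N, L, K, Y, M]
Visit R → queue [P, Z, T, N, L, K, Y, M]
Visit P; enqueue O → queue [Z, T, N, L, K, Y, M, O]
Visit Z → queue [T, N, L, K, Y, M, O]
Visit T; enqueue U → queue [N, L, K, Y, M, O, U]
Visit N; enqueue Q → queue [L, K, Y, M, O, U, Q]
Visit L → queue [K, Y, M, O, U, Q]
Visit K → queue [Y, M, O, U, Q]
Visit Y → queue [M, O, U, Q]
Visit M → queue [O, U, Q]
Visit O → queue [U, Q]
Visit U → queue [Q]
Visit Q → queue []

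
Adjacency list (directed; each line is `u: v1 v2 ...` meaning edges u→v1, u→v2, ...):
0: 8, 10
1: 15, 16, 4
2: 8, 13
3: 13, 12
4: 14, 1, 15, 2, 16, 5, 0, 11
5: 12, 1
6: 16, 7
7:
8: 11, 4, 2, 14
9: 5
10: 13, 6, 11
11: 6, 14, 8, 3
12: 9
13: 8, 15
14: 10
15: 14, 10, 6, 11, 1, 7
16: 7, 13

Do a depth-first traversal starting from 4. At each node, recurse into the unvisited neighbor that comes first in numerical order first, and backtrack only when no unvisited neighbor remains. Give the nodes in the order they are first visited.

Visit 4
4 → 0
0 → 8
8 → 2
2 → 13
13 → 15
15 → 1
1 → 16
16 → 7
15 → 6
15 → 10
10 → 11
11 → 3
3 → 12
12 → 9
9 → 5
11 → 14

4 0 8 2 13 15 1 16 7 6 10 11 3 12 9 5 14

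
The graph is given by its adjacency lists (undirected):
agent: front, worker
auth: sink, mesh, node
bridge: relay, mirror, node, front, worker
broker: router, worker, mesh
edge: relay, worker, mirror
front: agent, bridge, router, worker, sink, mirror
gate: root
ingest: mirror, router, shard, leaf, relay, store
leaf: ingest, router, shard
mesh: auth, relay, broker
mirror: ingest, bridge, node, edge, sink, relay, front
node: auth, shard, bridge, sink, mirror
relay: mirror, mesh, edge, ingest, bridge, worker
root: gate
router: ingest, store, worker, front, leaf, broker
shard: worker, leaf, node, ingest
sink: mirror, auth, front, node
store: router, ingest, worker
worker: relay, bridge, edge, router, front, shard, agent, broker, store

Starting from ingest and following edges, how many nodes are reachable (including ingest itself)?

17

BFS from ingest visits: ingest, mirror, router, shard, leaf, relay, store, bridge, node, edge, sink, front, worker, broker, mesh, auth, agent
Reachable nodes: 17 of 19 total.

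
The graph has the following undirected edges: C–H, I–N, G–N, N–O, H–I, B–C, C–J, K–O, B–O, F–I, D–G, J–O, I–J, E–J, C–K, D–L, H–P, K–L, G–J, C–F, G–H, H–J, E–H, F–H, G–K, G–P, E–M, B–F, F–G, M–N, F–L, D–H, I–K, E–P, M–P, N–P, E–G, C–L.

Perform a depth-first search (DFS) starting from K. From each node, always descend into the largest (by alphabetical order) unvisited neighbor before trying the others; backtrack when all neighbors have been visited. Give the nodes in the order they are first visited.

Visit K
K → O
O → N
N → P
P → M
M → E
E → J
J → I
I → H
H → G
G → F
F → L
L → D
L → C
C → B

K O N P M E J I H G F L D C B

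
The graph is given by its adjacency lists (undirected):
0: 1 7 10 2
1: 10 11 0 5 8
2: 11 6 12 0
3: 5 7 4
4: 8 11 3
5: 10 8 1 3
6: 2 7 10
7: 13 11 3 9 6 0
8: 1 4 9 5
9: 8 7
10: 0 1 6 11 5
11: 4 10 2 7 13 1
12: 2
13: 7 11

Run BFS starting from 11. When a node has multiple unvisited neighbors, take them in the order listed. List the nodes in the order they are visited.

Visit 11; enqueue 4, 10, 2, 7, 13, 1 → queue [4, 10, 2, 7, 13, 1]
Visit 4; enqueue 8, 3 → queue [10, 2, 7, 13, 1, 8, 3]
Visit 10; enqueue 0, 6, 5 → queue [2, 7, 13, 1, 8, 3, 0, 6, 5]
Visit 2; enqueue 12 → queue [7, 13, 1, 8, 3, 0, 6, 5, 12]
Visit 7; enqueue 9 → queue [13, 1, 8, 3, 0, 6, 5, 12, 9]
Visit 13 → queue [1, 8, 3, 0, 6, 5, 12, 9]
Visit 1 → queue [8, 3, 0, 6, 5, 12, 9]
Visit 8 → queue [3, 0, 6, 5, 12, 9]
Visit 3 → queue [0, 6, 5, 12, 9]
Visit 0 → queue [6, 5, 12, 9]
Visit 6 → queue [5, 12, 9]
Visit 5 → queue [12, 9]
Visit 12 → queue [9]
Visit 9 → queue []

11 -> 4 -> 10 -> 2 -> 7 -> 13 -> 1 -> 8 -> 3 -> 0 -> 6 -> 5 -> 12 -> 9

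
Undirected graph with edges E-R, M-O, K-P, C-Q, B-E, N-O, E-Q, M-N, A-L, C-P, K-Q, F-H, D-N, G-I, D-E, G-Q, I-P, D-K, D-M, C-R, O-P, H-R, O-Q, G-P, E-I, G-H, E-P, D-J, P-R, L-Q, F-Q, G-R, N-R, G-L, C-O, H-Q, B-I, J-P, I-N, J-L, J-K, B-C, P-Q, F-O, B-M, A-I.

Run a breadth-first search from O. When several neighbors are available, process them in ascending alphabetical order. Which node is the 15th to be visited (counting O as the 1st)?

J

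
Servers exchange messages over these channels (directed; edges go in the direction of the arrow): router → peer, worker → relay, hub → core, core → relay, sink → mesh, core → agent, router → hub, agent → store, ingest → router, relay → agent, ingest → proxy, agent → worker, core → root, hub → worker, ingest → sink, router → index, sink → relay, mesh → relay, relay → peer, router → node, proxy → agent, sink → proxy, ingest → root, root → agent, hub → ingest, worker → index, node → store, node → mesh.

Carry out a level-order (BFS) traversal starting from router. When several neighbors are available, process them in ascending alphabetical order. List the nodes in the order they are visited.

router, hub, index, node, peer, core, ingest, worker, mesh, store, agent, relay, root, proxy, sink

Visit router; enqueue hub, index, node, peer → queue [hub, index, node, peer]
Visit hub; enqueue core, ingest, worker → queue [index, node, peer, core, ingest, worker]
Visit index → queue [node, peer, core, ingest, worker]
Visit node; enqueue mesh, store → queue [peer, core, ingest, worker, mesh, store]
Visit peer → queue [core, ingest, worker, mesh, store]
Visit core; enqueue agent, relay, root → queue [ingest, worker, mesh, store, agent, relay, root]
Visit ingest; enqueue proxy, sink → queue [worker, mesh, store, agent, relay, root, proxy, sink]
Visit worker → queue [mesh, store, agent, relay, root, proxy, sink]
Visit mesh → queue [store, agent, relay, root, proxy, sink]
Visit store → queue [agent, relay, root, proxy, sink]
Visit agent → queue [relay, root, proxy, sink]
Visit relay → queue [root, proxy, sink]
Visit root → queue [proxy, sink]
Visit proxy → queue [sink]
Visit sink → queue []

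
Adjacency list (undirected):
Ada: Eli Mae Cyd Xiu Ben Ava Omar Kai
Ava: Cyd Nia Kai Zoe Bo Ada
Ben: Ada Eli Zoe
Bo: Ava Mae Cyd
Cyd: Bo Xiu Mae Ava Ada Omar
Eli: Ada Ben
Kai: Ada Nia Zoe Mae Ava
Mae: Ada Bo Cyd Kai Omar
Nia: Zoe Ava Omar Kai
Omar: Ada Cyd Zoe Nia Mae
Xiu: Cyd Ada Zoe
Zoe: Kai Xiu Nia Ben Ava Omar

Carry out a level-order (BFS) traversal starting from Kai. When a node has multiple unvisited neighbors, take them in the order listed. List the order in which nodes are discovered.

Visit Kai; enqueue Ada, Nia, Zoe, Mae, Ava → queue [Ada, Nia, Zoe, Mae, Ava]
Visit Ada; enqueue Eli, Cyd, Xiu, Ben, Omar → queue [Nia, Zoe, Mae, Ava, Eli, Cyd, Xiu, Ben, Omar]
Visit Nia → queue [Zoe, Mae, Ava, Eli, Cyd, Xiu, Ben, Omar]
Visit Zoe → queue [Mae, Ava, Eli, Cyd, Xiu, Ben, Omar]
Visit Mae; enqueue Bo → queue [Ava, Eli, Cyd, Xiu, Ben, Omar, Bo]
Visit Ava → queue [Eli, Cyd, Xiu, Ben, Omar, Bo]
Visit Eli → queue [Cyd, Xiu, Ben, Omar, Bo]
Visit Cyd → queue [Xiu, Ben, Omar, Bo]
Visit Xiu → queue [Ben, Omar, Bo]
Visit Ben → queue [Omar, Bo]
Visit Omar → queue [Bo]
Visit Bo → queue []

Kai, Ada, Nia, Zoe, Mae, Ava, Eli, Cyd, Xiu, Ben, Omar, Bo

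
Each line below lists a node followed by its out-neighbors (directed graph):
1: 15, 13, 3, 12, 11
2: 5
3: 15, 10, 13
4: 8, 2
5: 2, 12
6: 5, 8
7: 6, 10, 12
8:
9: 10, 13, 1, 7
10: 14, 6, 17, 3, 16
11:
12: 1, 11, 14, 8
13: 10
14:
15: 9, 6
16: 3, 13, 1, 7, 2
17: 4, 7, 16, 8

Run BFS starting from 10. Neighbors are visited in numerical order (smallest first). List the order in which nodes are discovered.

Visit 10; enqueue 3, 6, 14, 16, 17 → queue [3, 6, 14, 16, 17]
Visit 3; enqueue 13, 15 → queue [6, 14, 16, 17, 13, 15]
Visit 6; enqueue 5, 8 → queue [14, 16, 17, 13, 15, 5, 8]
Visit 14 → queue [16, 17, 13, 15, 5, 8]
Visit 16; enqueue 1, 2, 7 → queue [17, 13, 15, 5, 8, 1, 2, 7]
Visit 17; enqueue 4 → queue [13, 15, 5, 8, 1, 2, 7, 4]
Visit 13 → queue [15, 5, 8, 1, 2, 7, 4]
Visit 15; enqueue 9 → queue [5, 8, 1, 2, 7, 4, 9]
Visit 5; enqueue 12 → queue [8, 1, 2, 7, 4, 9, 12]
Visit 8 → queue [1, 2, 7, 4, 9, 12]
Visit 1; enqueue 11 → queue [2, 7, 4, 9, 12, 11]
Visit 2 → queue [7, 4, 9, 12, 11]
Visit 7 → queue [4, 9, 12, 11]
Visit 4 → queue [9, 12, 11]
Visit 9 → queue [12, 11]
Visit 12 → queue [11]
Visit 11 → queue []

10 -> 3 -> 6 -> 14 -> 16 -> 17 -> 13 -> 15 -> 5 -> 8 -> 1 -> 2 -> 7 -> 4 -> 9 -> 12 -> 11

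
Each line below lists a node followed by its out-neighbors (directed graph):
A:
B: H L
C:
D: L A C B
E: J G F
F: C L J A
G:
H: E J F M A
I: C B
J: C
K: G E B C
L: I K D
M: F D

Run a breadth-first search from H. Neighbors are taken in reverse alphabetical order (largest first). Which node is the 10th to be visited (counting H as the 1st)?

G

Visit H; enqueue M, J, F, E, A → queue [M, J, F, E, A]
Visit M; enqueue D → queue [J, F, E, A, D]
Visit J; enqueue C → queue [F, E, A, D, C]
Visit F; enqueue L → queue [E, A, D, C, L]
Visit E; enqueue G → queue [A, D, C, L, G]
Visit A → queue [D, C, L, G]
Visit D; enqueue B → queue [C, L, G, B]
Visit C → queue [L, G, B]
Visit L; enqueue K, I → queue [G, B, K, I]
Visit G → queue [B, K, I]
Visit B → queue [K, I]
Visit K → queue [I]
Visit I → queue []

Visit order: H, M, J, F, E, A, D, C, L, G, B, K, I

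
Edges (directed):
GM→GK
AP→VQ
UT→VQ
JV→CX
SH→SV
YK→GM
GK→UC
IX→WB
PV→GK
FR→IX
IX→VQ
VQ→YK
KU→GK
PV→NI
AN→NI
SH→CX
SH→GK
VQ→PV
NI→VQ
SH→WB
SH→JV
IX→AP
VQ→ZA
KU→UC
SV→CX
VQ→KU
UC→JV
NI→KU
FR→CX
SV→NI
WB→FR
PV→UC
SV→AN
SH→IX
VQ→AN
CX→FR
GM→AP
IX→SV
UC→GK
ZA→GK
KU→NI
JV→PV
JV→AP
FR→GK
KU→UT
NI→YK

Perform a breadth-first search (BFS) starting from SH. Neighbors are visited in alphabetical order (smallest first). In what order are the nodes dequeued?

SH -> CX -> GK -> IX -> JV -> SV -> WB -> FR -> UC -> AP -> VQ -> PV -> AN -> NI -> KU -> YK -> ZA -> UT -> GM

Visit SH; enqueue CX, GK, IX, JV, SV, WB → queue [CX, GK, IX, JV, SV, WB]
Visit CX; enqueue FR → queue [GK, IX, JV, SV, WB, FR]
Visit GK; enqueue UC → queue [IX, JV, SV, WB, FR, UC]
Visit IX; enqueue AP, VQ → queue [JV, SV, WB, FR, UC, AP, VQ]
Visit JV; enqueue PV → queue [SV, WB, FR, UC, AP, VQ, PV]
Visit SV; enqueue AN, NI → queue [WB, FR, UC, AP, VQ, PV, AN, NI]
Visit WB → queue [FR, UC, AP, VQ, PV, AN, NI]
Visit FR → queue [UC, AP, VQ, PV, AN, NI]
Visit UC → queue [AP, VQ, PV, AN, NI]
Visit AP → queue [VQ, PV, AN, NI]
Visit VQ; enqueue KU, YK, ZA → queue [PV, AN, NI, KU, YK, ZA]
Visit PV → queue [AN, NI, KU, YK, ZA]
Visit AN → queue [NI, KU, YK, ZA]
Visit NI → queue [KU, YK, ZA]
Visit KU; enqueue UT → queue [YK, ZA, UT]
Visit YK; enqueue GM → queue [ZA, UT, GM]
Visit ZA → queue [UT, GM]
Visit UT → queue [GM]
Visit GM → queue []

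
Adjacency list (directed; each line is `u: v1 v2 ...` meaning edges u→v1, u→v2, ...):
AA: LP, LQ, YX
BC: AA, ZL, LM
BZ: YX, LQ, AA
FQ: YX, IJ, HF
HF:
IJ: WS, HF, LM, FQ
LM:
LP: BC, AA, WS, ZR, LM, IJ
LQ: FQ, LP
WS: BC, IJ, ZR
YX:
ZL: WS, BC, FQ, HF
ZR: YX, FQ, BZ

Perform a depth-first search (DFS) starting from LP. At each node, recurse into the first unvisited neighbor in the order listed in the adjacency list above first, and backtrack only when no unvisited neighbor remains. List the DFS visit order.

LP, BC, AA, LQ, FQ, YX, IJ, WS, ZR, BZ, HF, LM, ZL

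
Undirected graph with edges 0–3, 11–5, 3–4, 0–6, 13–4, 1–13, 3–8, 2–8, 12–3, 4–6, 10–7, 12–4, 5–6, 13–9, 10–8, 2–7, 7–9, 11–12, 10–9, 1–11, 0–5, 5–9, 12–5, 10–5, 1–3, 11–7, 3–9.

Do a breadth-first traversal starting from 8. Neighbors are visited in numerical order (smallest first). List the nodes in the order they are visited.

Visit 8; enqueue 2, 3, 10 → queue [2, 3, 10]
Visit 2; enqueue 7 → queue [3, 10, 7]
Visit 3; enqueue 0, 1, 4, 9, 12 → queue [10, 7, 0, 1, 4, 9, 12]
Visit 10; enqueue 5 → queue [7, 0, 1, 4, 9, 12, 5]
Visit 7; enqueue 11 → queue [0, 1, 4, 9, 12, 5, 11]
Visit 0; enqueue 6 → queue [1, 4, 9, 12, 5, 11, 6]
Visit 1; enqueue 13 → queue [4, 9, 12, 5, 11, 6, 13]
Visit 4 → queue [9, 12, 5, 11, 6, 13]
Visit 9 → queue [12, 5, 11, 6, 13]
Visit 12 → queue [5, 11, 6, 13]
Visit 5 → queue [11, 6, 13]
Visit 11 → queue [6, 13]
Visit 6 → queue [13]
Visit 13 → queue []

8 2 3 10 7 0 1 4 9 12 5 11 6 13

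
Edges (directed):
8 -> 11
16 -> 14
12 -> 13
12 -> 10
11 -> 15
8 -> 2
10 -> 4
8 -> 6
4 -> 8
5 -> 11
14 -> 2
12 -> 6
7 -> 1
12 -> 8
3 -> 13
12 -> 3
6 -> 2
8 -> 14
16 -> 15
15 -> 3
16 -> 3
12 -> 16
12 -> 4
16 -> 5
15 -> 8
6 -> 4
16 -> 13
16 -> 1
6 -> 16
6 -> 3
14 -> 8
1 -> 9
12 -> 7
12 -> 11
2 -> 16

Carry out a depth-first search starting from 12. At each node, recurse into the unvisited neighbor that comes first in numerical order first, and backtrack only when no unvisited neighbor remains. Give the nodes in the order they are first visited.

Visit 12
12 → 3
3 → 13
12 → 4
4 → 8
8 → 2
2 → 16
16 → 1
1 → 9
16 → 5
5 → 11
11 → 15
16 → 14
8 → 6
12 → 7
12 → 10

12 → 3 → 13 → 4 → 8 → 2 → 16 → 1 → 9 → 5 → 11 → 15 → 14 → 6 → 7 → 10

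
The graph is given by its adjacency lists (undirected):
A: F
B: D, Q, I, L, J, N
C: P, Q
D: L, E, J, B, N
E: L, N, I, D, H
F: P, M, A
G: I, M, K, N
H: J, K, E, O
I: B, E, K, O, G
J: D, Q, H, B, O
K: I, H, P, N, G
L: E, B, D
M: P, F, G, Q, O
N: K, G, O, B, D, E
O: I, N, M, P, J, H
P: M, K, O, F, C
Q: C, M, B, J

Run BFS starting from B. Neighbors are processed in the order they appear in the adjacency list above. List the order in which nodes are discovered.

B → D → Q → I → L → J → N → E → C → M → K → O → G → H → P → F → A

Visit B; enqueue D, Q, I, L, J, N → queue [D, Q, I, L, J, N]
Visit D; enqueue E → queue [Q, I, L, J, N, E]
Visit Q; enqueue C, M → queue [I, L, J, N, E, C, M]
Visit I; enqueue K, O, G → queue [L, J, N, E, C, M, K, O, G]
Visit L → queue [J, N, E, C, M, K, O, G]
Visit J; enqueue H → queue [N, E, C, M, K, O, G, H]
Visit N → queue [E, C, M, K, O, G, H]
Visit E → queue [C, M, K, O, G, H]
Visit C; enqueue P → queue [M, K, O, G, H, P]
Visit M; enqueue F → queue [K, O, G, H, P, F]
Visit K → queue [O, G, H, P, F]
Visit O → queue [G, H, P, F]
Visit G → queue [H, P, F]
Visit H → queue [P, F]
Visit P → queue [F]
Visit F; enqueue A → queue [A]
Visit A → queue []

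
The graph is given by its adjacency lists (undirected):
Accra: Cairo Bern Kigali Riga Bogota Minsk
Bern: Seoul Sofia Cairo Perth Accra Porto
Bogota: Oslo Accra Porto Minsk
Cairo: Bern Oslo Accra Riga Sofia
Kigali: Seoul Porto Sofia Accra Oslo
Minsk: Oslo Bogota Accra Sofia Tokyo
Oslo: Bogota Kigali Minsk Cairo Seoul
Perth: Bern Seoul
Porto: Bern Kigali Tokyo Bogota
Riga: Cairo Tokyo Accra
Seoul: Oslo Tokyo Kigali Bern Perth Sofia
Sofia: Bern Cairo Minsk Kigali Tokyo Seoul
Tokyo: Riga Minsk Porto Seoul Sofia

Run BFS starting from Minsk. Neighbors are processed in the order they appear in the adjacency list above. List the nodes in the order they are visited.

Minsk, Oslo, Bogota, Accra, Sofia, Tokyo, Kigali, Cairo, Seoul, Porto, Bern, Riga, Perth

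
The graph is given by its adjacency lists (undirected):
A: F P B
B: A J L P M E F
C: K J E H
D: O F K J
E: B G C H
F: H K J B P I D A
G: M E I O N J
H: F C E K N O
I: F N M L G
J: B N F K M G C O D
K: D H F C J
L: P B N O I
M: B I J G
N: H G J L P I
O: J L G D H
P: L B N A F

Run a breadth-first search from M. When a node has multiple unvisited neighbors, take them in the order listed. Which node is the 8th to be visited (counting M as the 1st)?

P

Visit M; enqueue B, I, J, G → queue [B, I, J, G]
Visit B; enqueue A, L, P, E, F → queue [I, J, G, A, L, P, E, F]
Visit I; enqueue N → queue [J, G, A, L, P, E, F, N]
Visit J; enqueue K, C, O, D → queue [G, A, L, P, E, F, N, K, C, O, D]
Visit G → queue [A, L, P, E, F, N, K, C, O, D]
Visit A → queue [L, P, E, F, N, K, C, O, D]
Visit L → queue [P, E, F, N, K, C, O, D]
Visit P → queue [E, F, N, K, C, O, D]
Visit E; enqueue H → queue [F, N, K, C, O, D, H]
Visit F → queue [N, K, C, O, D, H]
Visit N → queue [K, C, O, D, H]
Visit K → queue [C, O, D, H]
Visit C → queue [O, D, H]
Visit O → queue [D, H]
Visit D → queue [H]
Visit H → queue []

Visit order: M, B, I, J, G, A, L, P, E, F, N, K, C, O, D, H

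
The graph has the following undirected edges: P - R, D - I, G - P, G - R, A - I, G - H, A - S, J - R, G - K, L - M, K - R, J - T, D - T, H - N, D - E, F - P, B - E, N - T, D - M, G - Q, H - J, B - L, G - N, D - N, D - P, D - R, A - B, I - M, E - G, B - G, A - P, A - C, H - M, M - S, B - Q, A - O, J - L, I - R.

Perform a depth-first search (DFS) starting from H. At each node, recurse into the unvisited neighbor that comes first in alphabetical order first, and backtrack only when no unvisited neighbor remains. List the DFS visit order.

H, G, B, A, C, I, D, E, M, L, J, R, K, P, F, T, N, S, O, Q

Visit H
H → G
G → B
B → A
A → C
A → I
I → D
D → E
D → M
M → L
L → J
J → R
R → K
R → P
P → F
J → T
T → N
M → S
A → O
B → Q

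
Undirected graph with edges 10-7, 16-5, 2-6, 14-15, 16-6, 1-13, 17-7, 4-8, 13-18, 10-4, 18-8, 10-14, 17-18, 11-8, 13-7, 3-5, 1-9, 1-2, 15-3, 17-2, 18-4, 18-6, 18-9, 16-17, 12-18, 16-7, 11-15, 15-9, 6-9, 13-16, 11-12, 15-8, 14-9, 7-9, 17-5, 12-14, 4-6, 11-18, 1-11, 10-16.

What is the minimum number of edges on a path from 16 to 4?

2

Level 0: 16
Level 1: 5, 6, 7, 10, 13, 17
Level 2: 1, 2, 3, 4, 9, 14, 18
Level 3: 8, 11, 12, 15
4 first appears at level 2.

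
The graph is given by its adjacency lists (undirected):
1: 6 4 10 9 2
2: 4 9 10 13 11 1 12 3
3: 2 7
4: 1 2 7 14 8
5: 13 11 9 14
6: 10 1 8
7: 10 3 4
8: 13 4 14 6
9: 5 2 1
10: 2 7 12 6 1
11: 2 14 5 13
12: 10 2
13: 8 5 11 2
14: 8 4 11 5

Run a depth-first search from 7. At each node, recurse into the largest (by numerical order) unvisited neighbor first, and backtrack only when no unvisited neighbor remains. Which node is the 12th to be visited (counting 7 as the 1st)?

Visit 7
7 → 10
10 → 12
12 → 2
2 → 13
13 → 11
11 → 14
14 → 8
8 → 6
6 → 1
1 → 9
9 → 5
1 → 4
2 → 3

Visit order: 7, 10, 12, 2, 13, 11, 14, 8, 6, 1, 9, 5, 4, 3

5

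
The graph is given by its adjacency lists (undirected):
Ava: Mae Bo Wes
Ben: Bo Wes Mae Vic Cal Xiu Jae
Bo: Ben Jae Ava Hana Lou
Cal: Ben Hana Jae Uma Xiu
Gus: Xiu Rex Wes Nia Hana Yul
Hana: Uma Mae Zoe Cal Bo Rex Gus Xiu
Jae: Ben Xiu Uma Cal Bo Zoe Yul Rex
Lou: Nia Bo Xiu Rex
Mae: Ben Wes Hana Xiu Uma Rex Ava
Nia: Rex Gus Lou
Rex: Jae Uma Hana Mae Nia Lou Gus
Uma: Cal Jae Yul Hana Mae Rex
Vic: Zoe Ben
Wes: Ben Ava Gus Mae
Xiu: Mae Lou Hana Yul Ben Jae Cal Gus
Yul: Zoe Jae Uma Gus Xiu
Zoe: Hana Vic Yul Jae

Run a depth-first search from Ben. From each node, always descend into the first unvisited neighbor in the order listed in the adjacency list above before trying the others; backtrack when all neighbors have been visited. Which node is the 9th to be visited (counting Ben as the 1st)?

Rex

Visit Ben
Ben → Bo
Bo → Jae
Jae → Xiu
Xiu → Mae
Mae → Wes
Wes → Ava
Wes → Gus
Gus → Rex
Rex → Uma
Uma → Cal
Cal → Hana
Hana → Zoe
Zoe → Vic
Zoe → Yul
Rex → Nia
Nia → Lou

Visit order: Ben, Bo, Jae, Xiu, Mae, Wes, Ava, Gus, Rex, Uma, Cal, Hana, Zoe, Vic, Yul, Nia, Lou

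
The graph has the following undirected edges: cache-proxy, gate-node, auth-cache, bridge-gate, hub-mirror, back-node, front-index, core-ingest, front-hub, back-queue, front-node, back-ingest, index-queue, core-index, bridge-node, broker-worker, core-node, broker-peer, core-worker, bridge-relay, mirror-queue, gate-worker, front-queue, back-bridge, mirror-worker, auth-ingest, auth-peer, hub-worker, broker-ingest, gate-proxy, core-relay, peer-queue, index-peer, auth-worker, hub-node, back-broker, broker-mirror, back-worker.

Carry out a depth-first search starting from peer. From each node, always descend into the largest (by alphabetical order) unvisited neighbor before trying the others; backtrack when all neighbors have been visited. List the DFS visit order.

peer queue mirror worker hub node gate proxy cache auth ingest core relay bridge back broker index front

Visit peer
peer → queue
queue → mirror
mirror → worker
worker → hub
hub → node
node → gate
gate → proxy
proxy → cache
cache → auth
auth → ingest
ingest → core
core → relay
relay → bridge
bridge → back
back → broker
core → index
index → front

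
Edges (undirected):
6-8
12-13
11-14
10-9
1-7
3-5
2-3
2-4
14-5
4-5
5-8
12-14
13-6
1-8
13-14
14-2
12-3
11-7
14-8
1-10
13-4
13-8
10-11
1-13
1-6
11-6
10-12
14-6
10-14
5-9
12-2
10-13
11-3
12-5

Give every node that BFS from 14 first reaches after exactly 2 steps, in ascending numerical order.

Level 0: 14
Level 1: 2, 5, 6, 8, 10, 11, 12, 13
Level 2: 1, 3, 4, 7, 9

1, 3, 4, 7, 9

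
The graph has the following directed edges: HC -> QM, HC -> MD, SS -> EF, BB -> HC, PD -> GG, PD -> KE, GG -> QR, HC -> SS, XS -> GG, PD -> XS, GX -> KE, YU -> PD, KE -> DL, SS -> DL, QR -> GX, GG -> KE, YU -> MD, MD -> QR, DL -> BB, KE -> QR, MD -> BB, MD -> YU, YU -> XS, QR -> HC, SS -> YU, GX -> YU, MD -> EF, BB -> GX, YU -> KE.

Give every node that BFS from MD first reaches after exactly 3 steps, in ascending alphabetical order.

Level 0: MD
Level 1: BB, EF, QR, YU
Level 2: GX, HC, KE, PD, XS
Level 3: DL, GG, QM, SS

DL, GG, QM, SS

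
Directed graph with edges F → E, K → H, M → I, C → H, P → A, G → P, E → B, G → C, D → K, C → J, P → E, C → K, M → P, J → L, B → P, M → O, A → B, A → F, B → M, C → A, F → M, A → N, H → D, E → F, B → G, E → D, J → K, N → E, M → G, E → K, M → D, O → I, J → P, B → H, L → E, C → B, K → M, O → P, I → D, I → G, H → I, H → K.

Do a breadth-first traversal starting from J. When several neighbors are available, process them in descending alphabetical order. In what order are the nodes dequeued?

Visit J; enqueue P, L, K → queue [P, L, K]
Visit P; enqueue E, A → queue [L, K, E, A]
Visit L → queue [K, E, A]
Visit K; enqueue M, H → queue [E, A, M, H]
Visit E; enqueue F, D, B → queue [A, M, H, F, D, B]
Visit A; enqueue N → queue [M, H, F, D, B, N]
Visit M; enqueue O, I, G → queue [H, F, D, B, N, O, I, G]
Visit H → queue [F, D, B, N, O, I, G]
Visit F → queue [D, B, N, O, I, G]
Visit D → queue [B, N, O, I, G]
Visit B → queue [N, O, I, G]
Visit N → queue [O, I, G]
Visit O → queue [I, G]
Visit I → queue [G]
Visit G; enqueue C → queue [C]
Visit C → queue []

J, P, L, K, E, A, M, H, F, D, B, N, O, I, G, C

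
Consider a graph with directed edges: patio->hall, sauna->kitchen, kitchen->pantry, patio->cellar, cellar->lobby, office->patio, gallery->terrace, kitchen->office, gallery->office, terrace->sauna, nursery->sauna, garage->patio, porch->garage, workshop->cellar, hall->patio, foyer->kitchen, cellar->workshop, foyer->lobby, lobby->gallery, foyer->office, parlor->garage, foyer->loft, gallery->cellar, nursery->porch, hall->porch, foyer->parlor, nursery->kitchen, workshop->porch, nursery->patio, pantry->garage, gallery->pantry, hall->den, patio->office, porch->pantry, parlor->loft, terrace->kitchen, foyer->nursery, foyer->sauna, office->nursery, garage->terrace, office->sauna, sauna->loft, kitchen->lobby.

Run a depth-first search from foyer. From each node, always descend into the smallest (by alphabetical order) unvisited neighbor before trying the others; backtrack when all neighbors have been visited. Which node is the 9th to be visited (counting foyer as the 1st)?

patio

Visit foyer
foyer → kitchen
kitchen → lobby
lobby → gallery
gallery → cellar
cellar → workshop
workshop → porch
porch → garage
garage → patio
patio → hall
hall → den
patio → office
office → nursery
nursery → sauna
sauna → loft
garage → terrace
porch → pantry
foyer → parlor

Visit order: foyer, kitchen, lobby, gallery, cellar, workshop, porch, garage, patio, hall, den, office, nursery, sauna, loft, terrace, pantry, parlor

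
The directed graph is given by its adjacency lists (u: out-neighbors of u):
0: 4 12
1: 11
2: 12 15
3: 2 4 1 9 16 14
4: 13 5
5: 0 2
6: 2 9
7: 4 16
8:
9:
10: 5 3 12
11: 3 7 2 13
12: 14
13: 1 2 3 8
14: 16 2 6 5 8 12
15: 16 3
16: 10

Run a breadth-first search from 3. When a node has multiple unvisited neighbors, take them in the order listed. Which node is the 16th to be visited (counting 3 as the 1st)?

Visit 3; enqueue 2, 4, 1, 9, 16, 14 → queue [2, 4, 1, 9, 16, 14]
Visit 2; enqueue 12, 15 → queue [4, 1, 9, 16, 14, 12, 15]
Visit 4; enqueue 13, 5 → queue [1, 9, 16, 14, 12, 15, 13, 5]
Visit 1; enqueue 11 → queue [9, 16, 14, 12, 15, 13, 5, 11]
Visit 9 → queue [16, 14, 12, 15, 13, 5, 11]
Visit 16; enqueue 10 → queue [14, 12, 15, 13, 5, 11, 10]
Visit 14; enqueue 6, 8 → queue [12, 15, 13, 5, 11, 10, 6, 8]
Visit 12 → queue [15, 13, 5, 11, 10, 6, 8]
Visit 15 → queue [13, 5, 11, 10, 6, 8]
Visit 13 → queue [5, 11, 10, 6, 8]
Visit 5; enqueue 0 → queue [11, 10, 6, 8, 0]
Visit 11; enqueue 7 → queue [10, 6, 8, 0, 7]
Visit 10 → queue [6, 8, 0, 7]
Visit 6 → queue [8, 0, 7]
Visit 8 → queue [0, 7]
Visit 0 → queue [7]
Visit 7 → queue []

Visit order: 3, 2, 4, 1, 9, 16, 14, 12, 15, 13, 5, 11, 10, 6, 8, 0, 7

0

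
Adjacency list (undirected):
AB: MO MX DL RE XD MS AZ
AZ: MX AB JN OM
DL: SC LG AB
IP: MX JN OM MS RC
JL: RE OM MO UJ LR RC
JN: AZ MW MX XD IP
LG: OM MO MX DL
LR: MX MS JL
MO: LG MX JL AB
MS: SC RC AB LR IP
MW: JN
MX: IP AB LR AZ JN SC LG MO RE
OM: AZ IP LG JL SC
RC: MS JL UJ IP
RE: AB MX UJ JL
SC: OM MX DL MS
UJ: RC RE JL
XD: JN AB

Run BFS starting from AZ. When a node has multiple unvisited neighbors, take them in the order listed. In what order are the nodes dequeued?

Visit AZ; enqueue MX, AB, JN, OM → queue [MX, AB, JN, OM]
Visit MX; enqueue IP, LR, SC, LG, MO, RE → queue [AB, JN, OM, IP, LR, SC, LG, MO, RE]
Visit AB; enqueue DL, XD, MS → queue [JN, OM, IP, LR, SC, LG, MO, RE, DL, XD, MS]
Visit JN; enqueue MW → queue [OM, IP, LR, SC, LG, MO, RE, DL, XD, MS, MW]
Visit OM; enqueue JL → queue [IP, LR, SC, LG, MO, RE, DL, XD, MS, MW, JL]
Visit IP; enqueue RC → queue [LR, SC, LG, MO, RE, DL, XD, MS, MW, JL, RC]
Visit LR → queue [SC, LG, MO, RE, DL, XD, MS, MW, JL, RC]
Visit SC → queue [LG, MO, RE, DL, XD, MS, MW, JL, RC]
Visit LG → queue [MO, RE, DL, XD, MS, MW, JL, RC]
Visit MO → queue [RE, DL, XD, MS, MW, JL, RC]
Visit RE; enqueue UJ → queue [DL, XD, MS, MW, JL, RC, UJ]
Visit DL → queue [XD, MS, MW, JL, RC, UJ]
Visit XD → queue [MS, MW, JL, RC, UJ]
Visit MS → queue [MW, JL, RC, UJ]
Visit MW → queue [JL, RC, UJ]
Visit JL → queue [RC, UJ]
Visit RC → queue [UJ]
Visit UJ → queue []

AZ → MX → AB → JN → OM → IP → LR → SC → LG → MO → RE → DL → XD → MS → MW → JL → RC → UJ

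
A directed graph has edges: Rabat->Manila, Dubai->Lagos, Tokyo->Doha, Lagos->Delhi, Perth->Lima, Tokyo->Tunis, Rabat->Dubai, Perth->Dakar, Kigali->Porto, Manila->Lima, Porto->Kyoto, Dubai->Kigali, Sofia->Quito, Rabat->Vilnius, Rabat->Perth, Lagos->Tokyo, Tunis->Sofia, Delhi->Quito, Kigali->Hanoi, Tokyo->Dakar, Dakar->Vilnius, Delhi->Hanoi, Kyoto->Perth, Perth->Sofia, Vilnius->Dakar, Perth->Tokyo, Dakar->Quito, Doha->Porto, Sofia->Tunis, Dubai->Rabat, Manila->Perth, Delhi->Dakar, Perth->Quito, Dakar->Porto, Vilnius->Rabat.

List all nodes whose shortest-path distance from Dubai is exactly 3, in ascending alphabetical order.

Level 0: Dubai
Level 1: Kigali, Lagos, Rabat
Level 2: Delhi, Hanoi, Manila, Perth, Porto, Tokyo, Vilnius
Level 3: Dakar, Doha, Kyoto, Lima, Quito, Sofia, Tunis

Dakar, Doha, Kyoto, Lima, Quito, Sofia, Tunis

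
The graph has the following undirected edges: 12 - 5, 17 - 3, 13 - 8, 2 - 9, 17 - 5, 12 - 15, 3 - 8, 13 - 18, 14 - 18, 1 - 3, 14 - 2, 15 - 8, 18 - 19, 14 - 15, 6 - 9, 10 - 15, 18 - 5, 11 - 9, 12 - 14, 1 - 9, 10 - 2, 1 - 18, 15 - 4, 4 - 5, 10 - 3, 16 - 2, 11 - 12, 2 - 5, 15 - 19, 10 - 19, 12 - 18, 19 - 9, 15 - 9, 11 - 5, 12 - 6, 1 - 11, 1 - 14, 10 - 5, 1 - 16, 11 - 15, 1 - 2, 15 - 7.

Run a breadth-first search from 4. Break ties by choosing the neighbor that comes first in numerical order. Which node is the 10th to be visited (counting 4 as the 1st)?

7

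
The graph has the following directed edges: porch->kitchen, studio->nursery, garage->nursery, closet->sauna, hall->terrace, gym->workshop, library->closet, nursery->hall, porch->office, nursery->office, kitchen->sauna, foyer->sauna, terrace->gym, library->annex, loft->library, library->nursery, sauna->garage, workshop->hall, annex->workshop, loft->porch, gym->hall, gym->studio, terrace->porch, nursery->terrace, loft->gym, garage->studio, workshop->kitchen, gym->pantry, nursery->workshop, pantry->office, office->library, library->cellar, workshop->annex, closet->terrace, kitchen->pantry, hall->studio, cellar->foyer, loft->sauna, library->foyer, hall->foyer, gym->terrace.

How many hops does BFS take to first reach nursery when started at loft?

2

Level 0: loft
Level 1: gym, library, porch, sauna
Level 2: annex, cellar, closet, foyer, garage, hall, kitchen, nursery, office, pantry, studio, terrace, workshop
nursery first appears at level 2.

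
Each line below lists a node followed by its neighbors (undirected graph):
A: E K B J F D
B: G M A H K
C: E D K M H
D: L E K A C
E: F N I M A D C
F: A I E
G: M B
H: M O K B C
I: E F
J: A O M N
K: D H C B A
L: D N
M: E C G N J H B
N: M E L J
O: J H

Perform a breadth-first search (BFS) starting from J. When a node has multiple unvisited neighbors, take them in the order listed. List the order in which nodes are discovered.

Visit J; enqueue A, O, M, N → queue [A, O, M, N]
Visit A; enqueue E, K, B, F, D → queue [O, M, N, E, K, B, F, D]
Visit O; enqueue H → queue [M, N, E, K, B, F, D, H]
Visit M; enqueue C, G → queue [N, E, K, B, F, D, H, C, G]
Visit N; enqueue L → queue [E, K, B, F, D, H, C, G, L]
Visit E; enqueue I → queue [K, B, F, D, H, C, G, L, I]
Visit K → queue [B, F, D, H, C, G, L, I]
Visit B → queue [F, D, H, C, G, L, I]
Visit F → queue [D, H, C, G, L, I]
Visit D → queue [H, C, G, L, I]
Visit H → queue [C, G, L, I]
Visit C → queue [G, L, I]
Visit G → queue [L, I]
Visit L → queue [I]
Visit I → queue []

J, A, O, M, N, E, K, B, F, D, H, C, G, L, I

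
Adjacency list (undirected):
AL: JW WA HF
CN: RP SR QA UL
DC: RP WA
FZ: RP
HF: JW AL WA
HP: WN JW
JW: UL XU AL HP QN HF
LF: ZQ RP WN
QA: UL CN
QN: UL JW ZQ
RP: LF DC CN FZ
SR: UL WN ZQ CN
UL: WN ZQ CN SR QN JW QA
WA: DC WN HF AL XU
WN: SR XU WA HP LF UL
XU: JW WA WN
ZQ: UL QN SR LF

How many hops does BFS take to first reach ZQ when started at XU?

3

Level 0: XU
Level 1: JW, WA, WN
Level 2: AL, DC, HF, HP, LF, QN, SR, UL
Level 3: CN, QA, RP, ZQ
Level 4: FZ
ZQ first appears at level 3.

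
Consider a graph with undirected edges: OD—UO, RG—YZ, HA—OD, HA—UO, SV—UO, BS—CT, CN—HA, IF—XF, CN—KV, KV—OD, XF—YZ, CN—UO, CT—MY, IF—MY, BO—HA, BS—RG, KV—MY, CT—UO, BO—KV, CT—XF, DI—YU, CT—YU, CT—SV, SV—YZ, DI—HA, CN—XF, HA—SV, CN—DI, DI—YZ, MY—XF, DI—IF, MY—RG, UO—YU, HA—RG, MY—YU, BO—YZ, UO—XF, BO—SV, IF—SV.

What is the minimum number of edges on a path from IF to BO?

Level 0: IF
Level 1: DI, MY, SV, XF
Level 2: BO, CN, CT, HA, KV, RG, UO, YU, YZ
Level 3: BS, OD
BO first appears at level 2.

2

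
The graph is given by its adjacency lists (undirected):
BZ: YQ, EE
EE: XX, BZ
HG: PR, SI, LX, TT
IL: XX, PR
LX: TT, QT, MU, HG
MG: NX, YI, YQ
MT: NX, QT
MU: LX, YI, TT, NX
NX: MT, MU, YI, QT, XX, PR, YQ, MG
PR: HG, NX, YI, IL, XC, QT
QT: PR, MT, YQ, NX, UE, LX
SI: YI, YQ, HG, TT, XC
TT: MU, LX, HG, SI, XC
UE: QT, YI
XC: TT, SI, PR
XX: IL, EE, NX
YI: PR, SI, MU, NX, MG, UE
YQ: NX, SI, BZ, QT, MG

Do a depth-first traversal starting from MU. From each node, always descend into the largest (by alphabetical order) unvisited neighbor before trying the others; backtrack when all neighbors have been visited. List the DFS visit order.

Visit MU
MU → YI
YI → UE
UE → QT
QT → YQ
YQ → SI
SI → XC
XC → TT
TT → LX
LX → HG
HG → PR
PR → NX
NX → XX
XX → IL
XX → EE
EE → BZ
NX → MT
NX → MG

MU, YI, UE, QT, YQ, SI, XC, TT, LX, HG, PR, NX, XX, IL, EE, BZ, MT, MG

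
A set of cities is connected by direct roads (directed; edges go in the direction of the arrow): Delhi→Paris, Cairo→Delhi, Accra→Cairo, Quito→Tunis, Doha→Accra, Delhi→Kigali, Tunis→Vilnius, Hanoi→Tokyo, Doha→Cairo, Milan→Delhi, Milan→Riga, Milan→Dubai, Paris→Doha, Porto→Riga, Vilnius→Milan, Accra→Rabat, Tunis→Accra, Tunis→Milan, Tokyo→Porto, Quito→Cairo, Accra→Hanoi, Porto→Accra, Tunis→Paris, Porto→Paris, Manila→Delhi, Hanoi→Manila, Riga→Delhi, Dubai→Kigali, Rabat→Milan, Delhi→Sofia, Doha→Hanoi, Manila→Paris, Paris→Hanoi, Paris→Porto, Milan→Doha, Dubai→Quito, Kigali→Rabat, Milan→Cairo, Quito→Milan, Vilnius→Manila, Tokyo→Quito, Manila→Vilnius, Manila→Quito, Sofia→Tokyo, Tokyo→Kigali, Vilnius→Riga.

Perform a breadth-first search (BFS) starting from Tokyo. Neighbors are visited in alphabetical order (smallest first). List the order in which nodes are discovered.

Visit Tokyo; enqueue Kigali, Porto, Quito → queue [Kigali, Porto, Quito]
Visit Kigali; enqueue Rabat → queue [Porto, Quito, Rabat]
Visit Porto; enqueue Accra, Paris, Riga → queue [Quito, Rabat, Accra, Paris, Riga]
Visit Quito; enqueue Cairo, Milan, Tunis → queue [Rabat, Accra, Paris, Riga, Cairo, Milan, Tunis]
Visit Rabat → queue [Accra, Paris, Riga, Cairo, Milan, Tunis]
Visit Accra; enqueue Hanoi → queue [Paris, Riga, Cairo, Milan, Tunis, Hanoi]
Visit Paris; enqueue Doha → queue [Riga, Cairo, Milan, Tunis, Hanoi, Doha]
Visit Riga; enqueue Delhi → queue [Cairo, Milan, Tunis, Hanoi, Doha, Delhi]
Visit Cairo → queue [Milan, Tunis, Hanoi, Doha, Delhi]
Visit Milan; enqueue Dubai → queue [Tunis, Hanoi, Doha, Delhi, Dubai]
Visit Tunis; enqueue Vilnius → queue [Hanoi, Doha, Delhi, Dubai, Vilnius]
Visit Hanoi; enqueue Manila → queue [Doha, Delhi, Dubai, Vilnius, Manila]
Visit Doha → queue [Delhi, Dubai, Vilnius, Manila]
Visit Delhi; enqueue Sofia → queue [Dubai, Vilnius, Manila, Sofia]
Visit Dubai → queue [Vilnius, Manila, Sofia]
Visit Vilnius → queue [Manila, Sofia]
Visit Manila → queue [Sofia]
Visit Sofia → queue []

Tokyo, Kigali, Porto, Quito, Rabat, Accra, Paris, Riga, Cairo, Milan, Tunis, Hanoi, Doha, Delhi, Dubai, Vilnius, Manila, Sofia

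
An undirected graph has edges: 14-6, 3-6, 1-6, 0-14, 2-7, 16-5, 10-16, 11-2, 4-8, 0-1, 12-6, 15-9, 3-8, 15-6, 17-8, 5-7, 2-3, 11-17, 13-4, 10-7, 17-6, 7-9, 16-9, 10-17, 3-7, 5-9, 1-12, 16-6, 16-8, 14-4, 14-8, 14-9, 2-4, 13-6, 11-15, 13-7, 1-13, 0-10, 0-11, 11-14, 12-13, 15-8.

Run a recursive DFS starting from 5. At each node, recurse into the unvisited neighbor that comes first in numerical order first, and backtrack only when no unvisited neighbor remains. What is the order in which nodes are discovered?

5, 7, 2, 3, 6, 1, 0, 10, 16, 8, 4, 13, 12, 14, 9, 15, 11, 17

Visit 5
5 → 7
7 → 2
2 → 3
3 → 6
6 → 1
1 → 0
0 → 10
10 → 16
16 → 8
8 → 4
4 → 13
13 → 12
4 → 14
14 → 9
9 → 15
15 → 11
11 → 17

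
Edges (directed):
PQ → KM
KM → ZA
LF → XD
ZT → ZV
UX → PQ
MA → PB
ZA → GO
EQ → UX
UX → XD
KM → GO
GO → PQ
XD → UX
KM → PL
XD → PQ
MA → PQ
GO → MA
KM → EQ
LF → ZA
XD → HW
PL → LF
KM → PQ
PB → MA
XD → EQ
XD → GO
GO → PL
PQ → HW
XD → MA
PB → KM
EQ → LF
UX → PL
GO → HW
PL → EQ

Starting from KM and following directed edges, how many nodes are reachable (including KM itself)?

BFS from KM visits: KM, EQ, GO, PL, PQ, ZA, LF, UX, HW, MA, XD, PB
Reachable nodes: 12 of 14 total.

12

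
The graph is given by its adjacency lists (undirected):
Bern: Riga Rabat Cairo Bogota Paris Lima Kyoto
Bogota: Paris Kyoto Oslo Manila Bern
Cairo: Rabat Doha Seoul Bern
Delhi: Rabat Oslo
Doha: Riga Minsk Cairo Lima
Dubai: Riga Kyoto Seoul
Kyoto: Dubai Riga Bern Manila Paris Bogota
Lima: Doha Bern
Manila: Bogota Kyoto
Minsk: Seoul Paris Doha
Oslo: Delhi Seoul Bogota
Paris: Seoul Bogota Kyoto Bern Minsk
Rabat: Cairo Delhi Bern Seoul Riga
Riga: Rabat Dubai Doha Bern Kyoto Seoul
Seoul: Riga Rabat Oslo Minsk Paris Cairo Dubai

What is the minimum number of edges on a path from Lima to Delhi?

3

Level 0: Lima
Level 1: Bern, Doha
Level 2: Bogota, Cairo, Kyoto, Minsk, Paris, Rabat, Riga
Level 3: Delhi, Dubai, Manila, Oslo, Seoul
Delhi first appears at level 3.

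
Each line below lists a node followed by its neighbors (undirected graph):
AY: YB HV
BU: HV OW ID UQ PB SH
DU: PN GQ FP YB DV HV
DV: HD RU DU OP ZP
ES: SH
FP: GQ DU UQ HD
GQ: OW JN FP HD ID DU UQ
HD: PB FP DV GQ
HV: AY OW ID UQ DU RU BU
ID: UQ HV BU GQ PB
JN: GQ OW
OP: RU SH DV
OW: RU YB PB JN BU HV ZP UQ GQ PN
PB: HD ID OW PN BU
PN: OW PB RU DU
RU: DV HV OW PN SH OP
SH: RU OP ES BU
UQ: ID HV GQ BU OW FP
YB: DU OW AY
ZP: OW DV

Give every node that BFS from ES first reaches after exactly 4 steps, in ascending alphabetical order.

AY, DU, FP, GQ, HD, JN, YB, ZP

Level 0: ES
Level 1: SH
Level 2: BU, OP, RU
Level 3: DV, HV, ID, OW, PB, PN, UQ
Level 4: AY, DU, FP, GQ, HD, JN, YB, ZP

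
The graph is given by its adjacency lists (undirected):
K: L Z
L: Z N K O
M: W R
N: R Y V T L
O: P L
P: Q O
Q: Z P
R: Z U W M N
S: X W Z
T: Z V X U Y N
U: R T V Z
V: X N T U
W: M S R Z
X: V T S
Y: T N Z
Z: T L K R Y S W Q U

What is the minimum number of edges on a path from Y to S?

Level 0: Y
Level 1: N, T, Z
Level 2: K, L, Q, R, S, U, V, W, X
Level 3: M, O, P
S first appears at level 2.

2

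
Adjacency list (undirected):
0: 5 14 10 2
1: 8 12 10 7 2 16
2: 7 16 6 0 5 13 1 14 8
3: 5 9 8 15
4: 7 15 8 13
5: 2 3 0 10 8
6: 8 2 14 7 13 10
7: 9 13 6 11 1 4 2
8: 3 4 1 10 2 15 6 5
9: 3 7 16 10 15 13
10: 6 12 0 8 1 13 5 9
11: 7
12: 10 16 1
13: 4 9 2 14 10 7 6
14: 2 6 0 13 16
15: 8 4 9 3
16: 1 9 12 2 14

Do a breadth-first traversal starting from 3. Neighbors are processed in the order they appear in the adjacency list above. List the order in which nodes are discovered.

3 5 9 8 15 2 0 10 7 16 13 4 1 6 14 12 11

Visit 3; enqueue 5, 9, 8, 15 → queue [5, 9, 8, 15]
Visit 5; enqueue 2, 0, 10 → queue [9, 8, 15, 2, 0, 10]
Visit 9; enqueue 7, 16, 13 → queue [8, 15, 2, 0, 10, 7, 16, 13]
Visit 8; enqueue 4, 1, 6 → queue [15, 2, 0, 10, 7, 16, 13, 4, 1, 6]
Visit 15 → queue [2, 0, 10, 7, 16, 13, 4, 1, 6]
Visit 2; enqueue 14 → queue [0, 10, 7, 16, 13, 4, 1, 6, 14]
Visit 0 → queue [10, 7, 16, 13, 4, 1, 6, 14]
Visit 10; enqueue 12 → queue [7, 16, 13, 4, 1, 6, 14, 12]
Visit 7; enqueue 11 → queue [16, 13, 4, 1, 6, 14, 12, 11]
Visit 16 → queue [13, 4, 1, 6, 14, 12, 11]
Visit 13 → queue [4, 1, 6, 14, 12, 11]
Visit 4 → queue [1, 6, 14, 12, 11]
Visit 1 → queue [6, 14, 12, 11]
Visit 6 → queue [14, 12, 11]
Visit 14 → queue [12, 11]
Visit 12 → queue [11]
Visit 11 → queue []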